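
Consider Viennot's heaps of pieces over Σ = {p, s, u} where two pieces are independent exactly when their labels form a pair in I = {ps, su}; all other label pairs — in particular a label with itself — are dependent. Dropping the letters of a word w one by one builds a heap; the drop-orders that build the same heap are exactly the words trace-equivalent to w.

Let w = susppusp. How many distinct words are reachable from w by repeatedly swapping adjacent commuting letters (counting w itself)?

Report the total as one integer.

piece 0:s — minimal
piece 1:u — minimal
piece 2:s rests on {0:s}
piece 3:p rests on {1:u}
piece 4:p rests on {3:p}
piece 5:u rests on {4:p}
piece 6:s rests on {2:s}
piece 7:p rests on {5:u}
minimal pieces: {0:s, 1:u}
ways to finish when only these pieces remain (= sum over removing one remaining piece with nothing left below it):
  1 left: {6}→1  {7}→1
  2 left: {2,6}→1  {5,7}→1  {6,7}→2
  3 left: {0,2,6}→1  {2,6,7}→3  {4,5,7}→1  {5,6,7}→3
  4 left: {0,2,6,7}→4  {2,5,6,7}→6  {3,4,5,7}→1  {4,5,6,7}→4
  5 left: {0,2,5,6,7}→10  {1,3,4,5,7}→1  {2,4,5,6,7}→10  {3,4,5,6,7}→5
  6 left: {0,2,4,5,6,7}→20  {1,3,4,5,6,7}→6  {2,3,4,5,6,7}→15
  placing 0:s first → 21 extensions
  placing 1:u first → 35 extensions
total linear extensions = 56

56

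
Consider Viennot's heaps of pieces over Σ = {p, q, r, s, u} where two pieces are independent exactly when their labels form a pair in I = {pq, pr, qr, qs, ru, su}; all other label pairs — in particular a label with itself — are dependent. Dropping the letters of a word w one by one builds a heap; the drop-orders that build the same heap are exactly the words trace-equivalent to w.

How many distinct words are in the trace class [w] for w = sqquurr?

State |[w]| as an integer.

35

piece 0:s — minimal
piece 1:q — minimal
piece 2:q rests on {1:q}
piece 3:u rests on {2:q}
piece 4:u rests on {3:u}
piece 5:r rests on {0:s}
piece 6:r rests on {5:r}
minimal pieces: {0:s, 1:q}
ways to finish when only these pieces remain (= sum over removing one remaining piece with nothing left below it):
  1 left: {4}→1  {6}→1
  2 left: {3,4}→1  {4,6}→2  {5,6}→1
  3 left: {0,5,6}→1  {2,3,4}→1  {3,4,6}→3  {4,5,6}→3
  4 left: {0,4,5,6}→4  {1,2,3,4}→1  {2,3,4,6}→4  {3,4,5,6}→6
  5 left: {0,3,4,5,6}→10  {1,2,3,4,6}→5  {2,3,4,5,6}→10
  placing 0:s first → 15 extensions
  placing 1:q first → 20 extensions
total linear extensions = 35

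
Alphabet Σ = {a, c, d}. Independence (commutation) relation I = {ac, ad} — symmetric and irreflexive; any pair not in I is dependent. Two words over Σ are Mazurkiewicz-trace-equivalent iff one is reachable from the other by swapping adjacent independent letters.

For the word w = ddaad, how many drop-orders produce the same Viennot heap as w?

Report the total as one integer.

10

drop 0:d onto floor
drop 1:d onto {0:d}
drop 2:a onto floor
drop 3:a onto {2:a}
drop 4:d onto {1:d}
ground layer = {0:d, 2:a}
drop-orders for the pieces not yet dropped (sum over which currently-grounded one goes next):
  1 to go: {3} 1  {4} 1
  2 to go: {1,4} 1  {2,3} 1  {3,4} 2
  3 to go: {0,1,4} 1  {1,3,4} 3  {2,3,4} 3
  if 0:d drops first: 6 orders
  if 2:a drops first: 4 orders
heap linearizations: 10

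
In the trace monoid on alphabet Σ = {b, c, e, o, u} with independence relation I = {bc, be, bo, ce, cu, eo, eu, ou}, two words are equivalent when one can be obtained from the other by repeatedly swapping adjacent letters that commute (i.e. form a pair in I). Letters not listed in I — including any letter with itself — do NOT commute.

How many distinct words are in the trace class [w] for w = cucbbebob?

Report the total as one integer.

piece 0:c — minimal
piece 1:u — minimal
piece 2:c rests on {0:c}
piece 3:b rests on {1:u}
piece 4:b rests on {3:b}
piece 5:e — minimal
piece 6:b rests on {4:b}
piece 7:o rests on {2:c}
piece 8:b rests on {6:b}
minimal pieces: {0:c, 1:u, 5:e}
ways to finish when only these pieces remain (= sum over removing one remaining piece with nothing left below it):
  1 left: {5}→1  {7}→1  {8}→1
  2 left: {2,7}→1  {5,7}→2  {5,8}→2  {6,8}→1  {7,8}→2
  3 left: {0,2,7}→1  {2,5,7}→3  {2,7,8}→3  {4,6,8}→1  {5,6,8}→3  {5,7,8}→6  {6,7,8}→3
  4 left: {0,2,5,7}→4  {0,2,7,8}→4  {2,5,7,8}→12  {2,6,7,8}→6  {3,4,6,8}→1  {4,5,6,8}→4  {4,6,7,8}→4  {5,6,7,8}→12
  5 left: {0,2,5,7,8}→20  {0,2,6,7,8}→10  {1,3,4,6,8}→1  {2,4,6,7,8}→10  {2,5,6,7,8}→30  {3,4,5,6,8}→5  {3,4,6,7,8}→5  {4,5,6,7,8}→20
  6 left: {0,2,4,6,7,8}→20  {0,2,5,6,7,8}→60  {1,3,4,5,6,8}→6  {1,3,4,6,7,8}→6  {2,3,4,6,7,8}→15  {2,4,5,6,7,8}→60  {3,4,5,6,7,8}→30
  7 left: {0,2,3,4,6,7,8}→35  {0,2,4,5,6,7,8}→140  {1,2,3,4,6,7,8}→21  {1,3,4,5,6,7,8}→42  {2,3,4,5,6,7,8}→105
  placing 0:c first → 168 extensions
  placing 1:u first → 280 extensions
  placing 5:e first → 56 extensions
total linear extensions = 504

504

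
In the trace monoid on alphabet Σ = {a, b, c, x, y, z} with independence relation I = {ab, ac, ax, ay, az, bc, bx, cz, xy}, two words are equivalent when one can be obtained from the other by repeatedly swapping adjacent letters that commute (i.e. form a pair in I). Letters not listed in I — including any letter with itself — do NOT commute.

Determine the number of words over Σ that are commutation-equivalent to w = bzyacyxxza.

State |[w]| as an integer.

135

#0=b has no predecessor
#1=z depends on [0:b]
#2=y depends on [1:z]
#3=a has no predecessor
#4=c depends on [2:y]
#5=y depends on [4:c]
#6=x depends on [4:c]
#7=x depends on [6:x]
#8=z depends on [5:y, 7:x]
#9=a depends on [3:a]
sources: [0:b, 3:a]
N(rest) = Σ N(rest − s) over sources s of rest; N(one piece) = 1:
  size 1 → [8]=1  [9]=1
  size 2 → [3,9]=1  [5,8]=1  [7,8]=1  [8,9]=2
  size 3 → [3,8,9]=3  [5,7,8]=2  [5,8,9]=3  [6,7,8]=1  [7,8,9]=3
  size 4 → [3,5,8,9]=6  [3,7,8,9]=6  [5,6,7,8]=3  [5,7,8,9]=8  [6,7,8,9]=4
  size 5 → [3,5,7,8,9]=20  [3,6,7,8,9]=10  [4,5,6,7,8]=3  [5,6,7,8,9]=15
  size 6 → [2,4,5,6,7,8]=3  [3,5,6,7,8,9]=45  [4,5,6,7,8,9]=18
  size 7 → [1,2,4,5,6,7,8]=3  [2,4,5,6,7,8,9]=21  [3,4,5,6,7,8,9]=63
  size 8 → [0,1,2,4,5,6,7,8]=3  [1,2,4,5,6,7,8,9]=24  [2,3,4,5,6,7,8,9]=84
  first=0(b) contributes 108
  first=3(a) contributes 27
|[w]| = 135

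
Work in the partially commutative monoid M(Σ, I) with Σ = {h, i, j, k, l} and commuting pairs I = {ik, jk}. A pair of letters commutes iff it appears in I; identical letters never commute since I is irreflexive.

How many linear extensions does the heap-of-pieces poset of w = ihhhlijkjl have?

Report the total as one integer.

drop 0:i onto floor
drop 1:h onto {0:i}
drop 2:h onto {1:h}
drop 3:h onto {2:h}
drop 4:l onto {3:h}
drop 5:i onto {4:l}
drop 6:j onto {5:i}
drop 7:k onto {4:l}
drop 8:j onto {6:j}
drop 9:l onto {7:k, 8:j}
ground layer = {0:i}
drop-orders for the pieces not yet dropped (sum over which currently-grounded one goes next):
  1 to go: {9} 1
  2 to go: {7,9} 1  {8,9} 1
  3 to go: {6,8,9} 1  {7,8,9} 2
  4 to go: {5,6,8,9} 1  {6,7,8,9} 3
  5 to go: {5,6,7,8,9} 4
  6 to go: {4,5,6,7,8,9} 4
  7 to go: {3,4,5,6,7,8,9} 4
  8 to go: {2,3,4,5,6,7,8,9} 4
  if 0:i drops first: 4 orders

4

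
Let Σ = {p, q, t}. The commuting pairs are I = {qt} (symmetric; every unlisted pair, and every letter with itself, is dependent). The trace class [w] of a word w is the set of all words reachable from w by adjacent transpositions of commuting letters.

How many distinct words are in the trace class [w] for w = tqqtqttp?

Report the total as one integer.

35

#0=t has no predecessor
#1=q has no predecessor
#2=q depends on [1:q]
#3=t depends on [0:t]
#4=q depends on [2:q]
#5=t depends on [3:t]
#6=t depends on [5:t]
#7=p depends on [4:q, 6:t]
sources: [0:t, 1:q]
N(rest) = Σ N(rest − s) over sources s of rest; N(one piece) = 1:
  size 1 → [7]=1
  size 2 → [4,7]=1  [6,7]=1
  size 3 → [2,4,7]=1  [4,6,7]=2  [5,6,7]=1
  size 4 → [1,2,4,7]=1  [2,4,6,7]=3  [3,5,6,7]=1  [4,5,6,7]=3
  size 5 → [0,3,5,6,7]=1  [1,2,4,6,7]=4  [2,4,5,6,7]=6  [3,4,5,6,7]=4
  size 6 → [0,3,4,5,6,7]=5  [1,2,4,5,6,7]=10  [2,3,4,5,6,7]=10
  first=0(t) contributes 20
  first=1(q) contributes 15
|[w]| = 35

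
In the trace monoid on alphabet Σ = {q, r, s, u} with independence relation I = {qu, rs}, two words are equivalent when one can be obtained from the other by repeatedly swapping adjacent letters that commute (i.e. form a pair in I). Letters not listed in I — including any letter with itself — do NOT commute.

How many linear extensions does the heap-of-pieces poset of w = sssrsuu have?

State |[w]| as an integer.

5

#0=s has no predecessor
#1=s depends on [0:s]
#2=s depends on [1:s]
#3=r has no predecessor
#4=s depends on [2:s]
#5=u depends on [3:r, 4:s]
#6=u depends on [5:u]
sources: [0:s, 3:r]
N(rest) = Σ N(rest − s) over sources s of rest; N(one piece) = 1:
  size 1 → [6]=1
  size 2 → [5,6]=1
  size 3 → [3,5,6]=1  [4,5,6]=1
  size 4 → [2,4,5,6]=1  [3,4,5,6]=2
  size 5 → [1,2,4,5,6]=1  [2,3,4,5,6]=3
  first=0(s) contributes 4
  first=3(r) contributes 1
|[w]| = 5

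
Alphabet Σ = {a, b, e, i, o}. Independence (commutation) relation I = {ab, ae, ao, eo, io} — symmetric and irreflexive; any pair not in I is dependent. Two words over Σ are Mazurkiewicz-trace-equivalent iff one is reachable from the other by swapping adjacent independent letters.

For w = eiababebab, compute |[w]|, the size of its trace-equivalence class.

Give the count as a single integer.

56

0(e) covers ∅
1(i) covers 0:e
2(a) covers 1:i
3(b) covers 1:i
4(a) covers 2:a
5(b) covers 3:b
6(e) covers 5:b
7(b) covers 6:e
8(a) covers 4:a
9(b) covers 7:b
floor of heap: 0:e
completions by unplaced set U, small U first (add the entries for U minus each lowest piece of U):
  |U|=1: {8}:1  {9}:1
  |U|=2: {4,8}:1  {7,9}:1  {8,9}:2
  |U|=3: {2,4,8}:1  {4,8,9}:3  {6,7,9}:1  {7,8,9}:3
  |U|=4: {2,4,8,9}:4  {4,7,8,9}:6  {5,6,7,9}:1  {6,7,8,9}:4
  |U|=5: {2,4,7,8,9}:10  {3,5,6,7,9}:1  {4,6,7,8,9}:10  {5,6,7,8,9}:5
  |U|=6: {2,4,6,7,8,9}:20  {3,5,6,7,8,9}:6  {4,5,6,7,8,9}:15
  |U|=7: {2,4,5,6,7,8,9}:35  {3,4,5,6,7,8,9}:21
  |U|=8: {2,3,4,5,6,7,8,9}:56
  start at 0(e): 56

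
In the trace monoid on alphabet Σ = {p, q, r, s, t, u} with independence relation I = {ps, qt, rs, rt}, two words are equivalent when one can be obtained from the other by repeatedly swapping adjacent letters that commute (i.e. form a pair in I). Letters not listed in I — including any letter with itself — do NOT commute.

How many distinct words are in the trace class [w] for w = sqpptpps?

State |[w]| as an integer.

piece 0:s — minimal
piece 1:q rests on {0:s}
piece 2:p rests on {1:q}
piece 3:p rests on {2:p}
piece 4:t rests on {3:p}
piece 5:p rests on {4:t}
piece 6:p rests on {5:p}
piece 7:s rests on {4:t}
minimal pieces: {0:s}
ways to finish when only these pieces remain (= sum over removing one remaining piece with nothing left below it):
  1 left: {6}→1  {7}→1
  2 left: {5,6}→1  {6,7}→2
  3 left: {5,6,7}→3
  4 left: {4,5,6,7}→3
  5 left: {3,4,5,6,7}→3
  6 left: {2,3,4,5,6,7}→3
  placing 0:s first → 3 extensions

3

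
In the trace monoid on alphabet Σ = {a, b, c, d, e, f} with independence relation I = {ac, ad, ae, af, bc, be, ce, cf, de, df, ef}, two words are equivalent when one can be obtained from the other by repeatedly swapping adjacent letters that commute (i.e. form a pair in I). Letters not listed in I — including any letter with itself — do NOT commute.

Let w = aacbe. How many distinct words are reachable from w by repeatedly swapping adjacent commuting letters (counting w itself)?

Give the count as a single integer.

20

0(a) covers ∅
1(a) covers 0:a
2(c) covers ∅
3(b) covers 1:a
4(e) covers ∅
floor of heap: 0:a, 2:c, 4:e
completions by unplaced set U, small U first (add the entries for U minus each lowest piece of U):
  |U|=1: {2}:1  {3}:1  {4}:1
  |U|=2: {1,3}:1  {2,3}:2  {2,4}:2  {3,4}:2
  |U|=3: {0,1,3}:1  {1,2,3}:3  {1,3,4}:3  {2,3,4}:6
  start at 0(a): 12
  start at 2(c): 4
  start at 4(e): 4
sum over floor = 20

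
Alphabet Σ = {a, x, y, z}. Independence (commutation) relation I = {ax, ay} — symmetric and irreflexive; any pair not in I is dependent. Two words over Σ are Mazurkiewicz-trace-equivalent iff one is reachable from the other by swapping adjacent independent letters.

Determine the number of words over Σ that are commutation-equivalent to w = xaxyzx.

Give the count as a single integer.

0(x) covers ∅
1(a) covers ∅
2(x) covers 0:x
3(y) covers 2:x
4(z) covers 1:a, 3:y
5(x) covers 4:z
floor of heap: 0:x, 1:a
completions by unplaced set U, small U first (add the entries for U minus each lowest piece of U):
  |U|=1: {5}:1
  |U|=2: {4,5}:1
  |U|=3: {1,4,5}:1  {3,4,5}:1
  |U|=4: {1,3,4,5}:2  {2,3,4,5}:1
  start at 0(x): 3
  start at 1(a): 1
sum over floor = 4

4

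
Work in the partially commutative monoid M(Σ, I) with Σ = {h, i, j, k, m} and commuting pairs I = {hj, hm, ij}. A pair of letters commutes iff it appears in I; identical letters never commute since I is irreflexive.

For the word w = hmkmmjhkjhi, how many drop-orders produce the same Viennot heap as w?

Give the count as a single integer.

24

#0=h has no predecessor
#1=m has no predecessor
#2=k depends on [0:h, 1:m]
#3=m depends on [2:k]
#4=m depends on [3:m]
#5=j depends on [4:m]
#6=h depends on [2:k]
#7=k depends on [5:j, 6:h]
#8=j depends on [7:k]
#9=h depends on [7:k]
#10=i depends on [9:h]
sources: [0:h, 1:m]
N(rest) = Σ N(rest − s) over sources s of rest; N(one piece) = 1:
  size 1 → [8]=1  [10]=1
  size 2 → [8,10]=2  [9,10]=1
  size 3 → [8,9,10]=3
  size 4 → [7,8,9,10]=3
  size 5 → [5,7,8,9,10]=3  [6,7,8,9,10]=3
  size 6 → [4,5,7,8,9,10]=3  [5,6,7,8,9,10]=6
  size 7 → [3,4,5,7,8,9,10]=3  [4,5,6,7,8,9,10]=9
  size 8 → [3,4,5,6,7,8,9,10]=12
  size 9 → [2,3,4,5,6,7,8,9,10]=12
  first=0(h) contributes 12
  first=1(m) contributes 12
|[w]| = 24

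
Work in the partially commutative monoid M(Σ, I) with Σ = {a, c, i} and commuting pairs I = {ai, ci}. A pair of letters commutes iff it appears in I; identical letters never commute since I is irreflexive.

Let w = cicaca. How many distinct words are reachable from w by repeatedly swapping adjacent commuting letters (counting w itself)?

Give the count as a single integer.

6

drop 0:c onto floor
drop 1:i onto floor
drop 2:c onto {0:c}
drop 3:a onto {2:c}
drop 4:c onto {3:a}
drop 5:a onto {4:c}
ground layer = {0:c, 1:i}
drop-orders for the pieces not yet dropped (sum over which currently-grounded one goes next):
  1 to go: {1} 1  {5} 1
  2 to go: {1,5} 2  {4,5} 1
  3 to go: {1,4,5} 3  {3,4,5} 1
  4 to go: {1,3,4,5} 4  {2,3,4,5} 1
  if 0:c drops first: 5 orders
  if 1:i drops first: 1 orders
heap linearizations: 6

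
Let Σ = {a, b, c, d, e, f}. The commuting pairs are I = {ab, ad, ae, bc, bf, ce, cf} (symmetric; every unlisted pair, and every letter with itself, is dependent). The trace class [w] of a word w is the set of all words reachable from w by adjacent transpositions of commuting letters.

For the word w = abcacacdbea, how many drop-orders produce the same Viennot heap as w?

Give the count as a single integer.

piece 0:a — minimal
piece 1:b — minimal
piece 2:c rests on {0:a}
piece 3:a rests on {2:c}
piece 4:c rests on {3:a}
piece 5:a rests on {4:c}
piece 6:c rests on {5:a}
piece 7:d rests on {1:b, 6:c}
piece 8:b rests on {7:d}
piece 9:e rests on {8:b}
piece 10:a rests on {6:c}
minimal pieces: {0:a, 1:b}
ways to finish when only these pieces remain (= sum over removing one remaining piece with nothing left below it):
  1 left: {9}→1  {10}→1
  2 left: {8,9}→1  {9,10}→2
  3 left: {7,8,9}→1  {8,9,10}→3
  4 left: {1,7,8,9}→1  {7,8,9,10}→4
  5 left: {1,7,8,9,10}→5  {6,7,8,9,10}→4
  6 left: {1,6,7,8,9,10}→9  {5,6,7,8,9,10}→4
  7 left: {1,5,6,7,8,9,10}→13  {4,5,6,7,8,9,10}→4
  8 left: {1,4,5,6,7,8,9,10}→17  {3,4,5,6,7,8,9,10}→4
  9 left: {1,3,4,5,6,7,8,9,10}→21  {2,3,4,5,6,7,8,9,10}→4
  placing 0:a first → 25 extensions
  placing 1:b first → 4 extensions
total linear extensions = 29

29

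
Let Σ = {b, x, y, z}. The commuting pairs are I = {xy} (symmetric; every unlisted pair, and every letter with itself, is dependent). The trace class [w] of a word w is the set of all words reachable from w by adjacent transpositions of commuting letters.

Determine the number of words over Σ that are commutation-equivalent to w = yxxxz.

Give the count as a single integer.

drop 0:y onto floor
drop 1:x onto floor
drop 2:x onto {1:x}
drop 3:x onto {2:x}
drop 4:z onto {0:y, 3:x}
ground layer = {0:y, 1:x}
drop-orders for the pieces not yet dropped (sum over which currently-grounded one goes next):
  1 to go: {4} 1
  2 to go: {0,4} 1  {3,4} 1
  3 to go: {0,3,4} 2  {2,3,4} 1
  if 0:y drops first: 1 orders
  if 1:x drops first: 3 orders
heap linearizations: 4

4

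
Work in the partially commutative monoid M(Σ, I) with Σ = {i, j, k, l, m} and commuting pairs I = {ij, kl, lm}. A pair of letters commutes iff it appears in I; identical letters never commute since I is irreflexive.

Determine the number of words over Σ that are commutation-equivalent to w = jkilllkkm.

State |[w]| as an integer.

20

0(j) covers ∅
1(k) covers 0:j
2(i) covers 1:k
3(l) covers 2:i
4(l) covers 3:l
5(l) covers 4:l
6(k) covers 2:i
7(k) covers 6:k
8(m) covers 7:k
floor of heap: 0:j
completions by unplaced set U, small U first (add the entries for U minus each lowest piece of U):
  |U|=1: {5}:1  {8}:1
  |U|=2: {4,5}:1  {5,8}:2  {7,8}:1
  |U|=3: {3,4,5}:1  {4,5,8}:3  {5,7,8}:3  {6,7,8}:1
  |U|=4: {3,4,5,8}:4  {4,5,7,8}:6  {5,6,7,8}:4
  |U|=5: {3,4,5,7,8}:10  {4,5,6,7,8}:10
  |U|=6: {3,4,5,6,7,8}:20
  |U|=7: {2,3,4,5,6,7,8}:20
  start at 0(j): 20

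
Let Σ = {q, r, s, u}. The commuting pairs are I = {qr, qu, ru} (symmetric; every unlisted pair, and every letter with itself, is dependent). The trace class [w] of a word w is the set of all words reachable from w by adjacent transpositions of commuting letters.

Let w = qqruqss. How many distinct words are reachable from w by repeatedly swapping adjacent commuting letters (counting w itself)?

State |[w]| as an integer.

20

piece 0:q — minimal
piece 1:q rests on {0:q}
piece 2:r — minimal
piece 3:u — minimal
piece 4:q rests on {1:q}
piece 5:s rests on {2:r, 3:u, 4:q}
piece 6:s rests on {5:s}
minimal pieces: {0:q, 2:r, 3:u}
ways to finish when only these pieces remain (= sum over removing one remaining piece with nothing left below it):
  1 left: {6}→1
  2 left: {5,6}→1
  3 left: {2,5,6}→1  {3,5,6}→1  {4,5,6}→1
  4 left: {1,4,5,6}→1  {2,3,5,6}→2  {2,4,5,6}→2  {3,4,5,6}→2
  5 left: {0,1,4,5,6}→1  {1,2,4,5,6}→3  {1,3,4,5,6}→3  {2,3,4,5,6}→6
  placing 0:q first → 12 extensions
  placing 2:r first → 4 extensions
  placing 3:u first → 4 extensions
total linear extensions = 20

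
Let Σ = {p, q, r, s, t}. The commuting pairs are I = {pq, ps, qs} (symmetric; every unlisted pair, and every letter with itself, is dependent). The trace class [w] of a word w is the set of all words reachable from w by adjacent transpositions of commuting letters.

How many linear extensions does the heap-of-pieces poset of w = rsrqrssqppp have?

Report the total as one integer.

0(r) covers ∅
1(s) covers 0:r
2(r) covers 1:s
3(q) covers 2:r
4(r) covers 3:q
5(s) covers 4:r
6(s) covers 5:s
7(q) covers 4:r
8(p) covers 4:r
9(p) covers 8:p
10(p) covers 9:p
floor of heap: 0:r
completions by unplaced set U, small U first (add the entries for U minus each lowest piece of U):
  |U|=1: {6}:1  {7}:1  {10}:1
  |U|=2: {5,6}:1  {6,7}:2  {6,10}:2  {7,10}:2  {9,10}:1
  |U|=3: {5,6,7}:3  {5,6,10}:3  {6,7,10}:6  {6,9,10}:3  {7,9,10}:3  {8,9,10}:1
  |U|=4: {5,6,7,10}:12  {5,6,9,10}:6  {6,7,9,10}:12  {6,8,9,10}:4  {7,8,9,10}:4
  |U|=5: {5,6,7,9,10}:30  {5,6,8,9,10}:10  {6,7,8,9,10}:20
  |U|=6: {5,6,7,8,9,10}:60
  |U|=7: {4,5,6,7,8,9,10}:60
  |U|=8: {3,4,5,6,7,8,9,10}:60
  |U|=9: {2,3,4,5,6,7,8,9,10}:60
  start at 0(r): 60

60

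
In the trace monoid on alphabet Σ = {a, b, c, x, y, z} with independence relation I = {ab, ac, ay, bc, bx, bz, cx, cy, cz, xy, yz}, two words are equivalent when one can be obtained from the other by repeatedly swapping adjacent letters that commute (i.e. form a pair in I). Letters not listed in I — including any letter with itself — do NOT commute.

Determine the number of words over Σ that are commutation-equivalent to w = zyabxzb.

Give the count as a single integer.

35

#0=z has no predecessor
#1=y has no predecessor
#2=a depends on [0:z]
#3=b depends on [1:y]
#4=x depends on [2:a]
#5=z depends on [4:x]
#6=b depends on [3:b]
sources: [0:z, 1:y]
N(rest) = Σ N(rest − s) over sources s of rest; N(one piece) = 1:
  size 1 → [5]=1  [6]=1
  size 2 → [3,6]=1  [4,5]=1  [5,6]=2
  size 3 → [1,3,6]=1  [2,4,5]=1  [3,5,6]=3  [4,5,6]=3
  size 4 → [0,2,4,5]=1  [1,3,5,6]=4  [2,4,5,6]=4  [3,4,5,6]=6
  size 5 → [0,2,4,5,6]=5  [1,3,4,5,6]=10  [2,3,4,5,6]=10
  first=0(z) contributes 20
  first=1(y) contributes 15
|[w]| = 35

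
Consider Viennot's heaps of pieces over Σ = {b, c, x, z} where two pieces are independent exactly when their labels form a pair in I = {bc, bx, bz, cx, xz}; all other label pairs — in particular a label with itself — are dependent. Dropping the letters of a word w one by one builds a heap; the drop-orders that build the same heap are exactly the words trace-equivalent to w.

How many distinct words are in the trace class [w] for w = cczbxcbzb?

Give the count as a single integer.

504

drop 0:c onto floor
drop 1:c onto {0:c}
drop 2:z onto {1:c}
drop 3:b onto floor
drop 4:x onto floor
drop 5:c onto {2:z}
drop 6:b onto {3:b}
drop 7:z onto {5:c}
drop 8:b onto {6:b}
ground layer = {0:c, 3:b, 4:x}
drop-orders for the pieces not yet dropped (sum over which currently-grounded one goes next):
  1 to go: {4} 1  {7} 1  {8} 1
  2 to go: {4,7} 2  {4,8} 2  {5,7} 1  {6,8} 1  {7,8} 2
  3 to go: {2,5,7} 1  {3,6,8} 1  {4,5,7} 3  {4,6,8} 3  {4,7,8} 6  {5,7,8} 3  {6,7,8} 3
  4 to go: {1,2,5,7} 1  {2,4,5,7} 4  {2,5,7,8} 4  {3,4,6,8} 4  {3,6,7,8} 4  {4,5,7,8} 12  {4,6,7,8} 12  {5,6,7,8} 6
  5 to go: {0,1,2,5,7} 1  {1,2,4,5,7} 5  {1,2,5,7,8} 5  {2,4,5,7,8} 20  {2,5,6,7,8} 10  {3,4,6,7,8} 20  {3,5,6,7,8} 10  {4,5,6,7,8} 30
  6 to go: {0,1,2,4,5,7} 6  {0,1,2,5,7,8} 6  {1,2,4,5,7,8} 30  {1,2,5,6,7,8} 15  {2,3,5,6,7,8} 20  {2,4,5,6,7,8} 60  {3,4,5,6,7,8} 60
  7 to go: {0,1,2,4,5,7,8} 42  {0,1,2,5,6,7,8} 21  {1,2,3,5,6,7,8} 35  {1,2,4,5,6,7,8} 105  {2,3,4,5,6,7,8} 140
  if 0:c drops first: 280 orders
  if 3:b drops first: 168 orders
  if 4:x drops first: 56 orders
heap linearizations: 504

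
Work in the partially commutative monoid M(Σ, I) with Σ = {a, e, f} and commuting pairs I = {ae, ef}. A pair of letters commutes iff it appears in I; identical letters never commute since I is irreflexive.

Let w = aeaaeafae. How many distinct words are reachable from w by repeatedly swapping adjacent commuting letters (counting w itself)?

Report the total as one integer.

piece 0:a — minimal
piece 1:e — minimal
piece 2:a rests on {0:a}
piece 3:a rests on {2:a}
piece 4:e rests on {1:e}
piece 5:a rests on {3:a}
piece 6:f rests on {5:a}
piece 7:a rests on {6:f}
piece 8:e rests on {4:e}
minimal pieces: {0:a, 1:e}
ways to finish when only these pieces remain (= sum over removing one remaining piece with nothing left below it):
  1 left: {7}→1  {8}→1
  2 left: {4,8}→1  {6,7}→1  {7,8}→2
  3 left: {1,4,8}→1  {4,7,8}→3  {5,6,7}→1  {6,7,8}→3
  4 left: {1,4,7,8}→4  {3,5,6,7}→1  {4,6,7,8}→6  {5,6,7,8}→4
  5 left: {1,4,6,7,8}→10  {2,3,5,6,7}→1  {3,5,6,7,8}→5  {4,5,6,7,8}→10
  6 left: {0,2,3,5,6,7}→1  {1,4,5,6,7,8}→20  {2,3,5,6,7,8}→6  {3,4,5,6,7,8}→15
  7 left: {0,2,3,5,6,7,8}→7  {1,3,4,5,6,7,8}→35  {2,3,4,5,6,7,8}→21
  placing 0:a first → 56 extensions
  placing 1:e first → 28 extensions
total linear extensions = 84

84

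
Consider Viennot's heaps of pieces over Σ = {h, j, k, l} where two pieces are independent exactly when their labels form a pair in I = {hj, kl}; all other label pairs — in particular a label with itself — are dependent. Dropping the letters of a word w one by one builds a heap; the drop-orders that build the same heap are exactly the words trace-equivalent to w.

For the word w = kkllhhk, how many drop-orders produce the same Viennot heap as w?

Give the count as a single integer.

6

piece 0:k — minimal
piece 1:k rests on {0:k}
piece 2:l — minimal
piece 3:l rests on {2:l}
piece 4:h rests on {1:k, 3:l}
piece 5:h rests on {4:h}
piece 6:k rests on {5:h}
minimal pieces: {0:k, 2:l}
ways to finish when only these pieces remain (= sum over removing one remaining piece with nothing left below it):
  1 left: {6}→1
  2 left: {5,6}→1
  3 left: {4,5,6}→1
  4 left: {1,4,5,6}→1  {3,4,5,6}→1
  5 left: {0,1,4,5,6}→1  {1,3,4,5,6}→2  {2,3,4,5,6}→1
  placing 0:k first → 3 extensions
  placing 2:l first → 3 extensions
total linear extensions = 6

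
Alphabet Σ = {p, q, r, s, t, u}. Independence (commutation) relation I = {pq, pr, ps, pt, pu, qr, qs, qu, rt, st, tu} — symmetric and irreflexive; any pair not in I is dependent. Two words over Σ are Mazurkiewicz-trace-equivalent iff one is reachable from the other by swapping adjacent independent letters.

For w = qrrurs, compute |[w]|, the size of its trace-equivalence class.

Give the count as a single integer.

6

piece 0:q — minimal
piece 1:r — minimal
piece 2:r rests on {1:r}
piece 3:u rests on {2:r}
piece 4:r rests on {3:u}
piece 5:s rests on {4:r}
minimal pieces: {0:q, 1:r}
ways to finish when only these pieces remain (= sum over removing one remaining piece with nothing left below it):
  1 left: {0}→1  {5}→1
  2 left: {0,5}→2  {4,5}→1
  3 left: {0,4,5}→3  {3,4,5}→1
  4 left: {0,3,4,5}→4  {2,3,4,5}→1
  placing 0:q first → 1 extensions
  placing 1:r first → 5 extensions
total linear extensions = 6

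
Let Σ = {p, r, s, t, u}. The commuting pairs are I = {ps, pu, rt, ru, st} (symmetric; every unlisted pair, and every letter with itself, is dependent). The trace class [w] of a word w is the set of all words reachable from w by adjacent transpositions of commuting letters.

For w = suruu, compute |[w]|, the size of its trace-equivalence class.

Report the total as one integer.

0(s) covers ∅
1(u) covers 0:s
2(r) covers 0:s
3(u) covers 1:u
4(u) covers 3:u
floor of heap: 0:s
completions by unplaced set U, small U first (add the entries for U minus each lowest piece of U):
  |U|=1: {2}:1  {4}:1
  |U|=2: {2,4}:2  {3,4}:1
  |U|=3: {1,3,4}:1  {2,3,4}:3
  start at 0(s): 4

4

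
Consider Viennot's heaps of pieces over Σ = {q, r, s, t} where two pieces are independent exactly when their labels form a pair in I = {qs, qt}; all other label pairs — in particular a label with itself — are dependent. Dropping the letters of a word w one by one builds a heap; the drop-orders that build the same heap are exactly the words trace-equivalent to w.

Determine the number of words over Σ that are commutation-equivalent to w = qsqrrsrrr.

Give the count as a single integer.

#0=q has no predecessor
#1=s has no predecessor
#2=q depends on [0:q]
#3=r depends on [1:s, 2:q]
#4=r depends on [3:r]
#5=s depends on [4:r]
#6=r depends on [5:s]
#7=r depends on [6:r]
#8=r depends on [7:r]
sources: [0:q, 1:s]
N(rest) = Σ N(rest − s) over sources s of rest; N(one piece) = 1:
  size 1 → [8]=1
  size 2 → [7,8]=1
  size 3 → [6,7,8]=1
  size 4 → [5,6,7,8]=1
  size 5 → [4,5,6,7,8]=1
  size 6 → [3,4,5,6,7,8]=1
  size 7 → [1,3,4,5,6,7,8]=1  [2,3,4,5,6,7,8]=1
  first=0(q) contributes 2
  first=1(s) contributes 1
|[w]| = 3

3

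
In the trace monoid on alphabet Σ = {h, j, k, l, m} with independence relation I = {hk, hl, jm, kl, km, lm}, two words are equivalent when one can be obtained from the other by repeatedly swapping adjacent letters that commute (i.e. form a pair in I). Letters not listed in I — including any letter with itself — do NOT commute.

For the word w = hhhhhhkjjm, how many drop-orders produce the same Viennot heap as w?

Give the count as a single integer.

22

#0=h has no predecessor
#1=h depends on [0:h]
#2=h depends on [1:h]
#3=h depends on [2:h]
#4=h depends on [3:h]
#5=h depends on [4:h]
#6=k has no predecessor
#7=j depends on [5:h, 6:k]
#8=j depends on [7:j]
#9=m depends on [5:h]
sources: [0:h, 6:k]
N(rest) = Σ N(rest − s) over sources s of rest; N(one piece) = 1:
  size 1 → [8]=1  [9]=1
  size 2 → [7,8]=1  [8,9]=2
  size 3 → [6,7,8]=1  [7,8,9]=3
  size 4 → [5,7,8,9]=3  [6,7,8,9]=4
  size 5 → [4,5,7,8,9]=3  [5,6,7,8,9]=7
  size 6 → [3,4,5,7,8,9]=3  [4,5,6,7,8,9]=10
  size 7 → [2,3,4,5,7,8,9]=3  [3,4,5,6,7,8,9]=13
  size 8 → [1,2,3,4,5,7,8,9]=3  [2,3,4,5,6,7,8,9]=16
  first=0(h) contributes 19
  first=6(k) contributes 3
|[w]| = 22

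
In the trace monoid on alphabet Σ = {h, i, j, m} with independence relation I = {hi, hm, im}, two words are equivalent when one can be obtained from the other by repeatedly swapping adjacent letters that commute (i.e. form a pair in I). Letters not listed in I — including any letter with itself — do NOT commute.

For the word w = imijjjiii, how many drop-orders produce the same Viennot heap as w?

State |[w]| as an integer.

3

#0=i has no predecessor
#1=m has no predecessor
#2=i depends on [0:i]
#3=j depends on [1:m, 2:i]
#4=j depends on [3:j]
#5=j depends on [4:j]
#6=i depends on [5:j]
#7=i depends on [6:i]
#8=i depends on [7:i]
sources: [0:i, 1:m]
N(rest) = Σ N(rest − s) over sources s of rest; N(one piece) = 1:
  size 1 → [8]=1
  size 2 → [7,8]=1
  size 3 → [6,7,8]=1
  size 4 → [5,6,7,8]=1
  size 5 → [4,5,6,7,8]=1
  size 6 → [3,4,5,6,7,8]=1
  size 7 → [1,3,4,5,6,7,8]=1  [2,3,4,5,6,7,8]=1
  first=0(i) contributes 2
  first=1(m) contributes 1
|[w]| = 3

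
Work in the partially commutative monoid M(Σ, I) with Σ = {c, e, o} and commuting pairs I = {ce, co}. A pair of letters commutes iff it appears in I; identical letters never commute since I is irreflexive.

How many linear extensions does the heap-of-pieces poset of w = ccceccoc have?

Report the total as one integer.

0(c) covers ∅
1(c) covers 0:c
2(c) covers 1:c
3(e) covers ∅
4(c) covers 2:c
5(c) covers 4:c
6(o) covers 3:e
7(c) covers 5:c
floor of heap: 0:c, 3:e
completions by unplaced set U, small U first (add the entries for U minus each lowest piece of U):
  |U|=1: {6}:1  {7}:1
  |U|=2: {3,6}:1  {5,7}:1  {6,7}:2
  |U|=3: {3,6,7}:3  {4,5,7}:1  {5,6,7}:3
  |U|=4: {2,4,5,7}:1  {3,5,6,7}:6  {4,5,6,7}:4
  |U|=5: {1,2,4,5,7}:1  {2,4,5,6,7}:5  {3,4,5,6,7}:10
  |U|=6: {0,1,2,4,5,7}:1  {1,2,4,5,6,7}:6  {2,3,4,5,6,7}:15
  start at 0(c): 21
  start at 3(e): 7
sum over floor = 28

28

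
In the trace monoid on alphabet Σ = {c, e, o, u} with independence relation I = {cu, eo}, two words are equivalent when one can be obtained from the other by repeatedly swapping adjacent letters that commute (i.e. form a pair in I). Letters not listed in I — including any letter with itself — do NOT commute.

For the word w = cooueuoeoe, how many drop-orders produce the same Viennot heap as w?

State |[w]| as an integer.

6

piece 0:c — minimal
piece 1:o rests on {0:c}
piece 2:o rests on {1:o}
piece 3:u rests on {2:o}
piece 4:e rests on {3:u}
piece 5:u rests on {4:e}
piece 6:o rests on {5:u}
piece 7:e rests on {5:u}
piece 8:o rests on {6:o}
piece 9:e rests on {7:e}
minimal pieces: {0:c}
ways to finish when only these pieces remain (= sum over removing one remaining piece with nothing left below it):
  1 left: {8}→1  {9}→1
  2 left: {6,8}→1  {7,9}→1  {8,9}→2
  3 left: {6,8,9}→3  {7,8,9}→3
  4 left: {6,7,8,9}→6
  5 left: {5,6,7,8,9}→6
  6 left: {4,5,6,7,8,9}→6
  7 left: {3,4,5,6,7,8,9}→6
  8 left: {2,3,4,5,6,7,8,9}→6
  placing 0:c first → 6 extensions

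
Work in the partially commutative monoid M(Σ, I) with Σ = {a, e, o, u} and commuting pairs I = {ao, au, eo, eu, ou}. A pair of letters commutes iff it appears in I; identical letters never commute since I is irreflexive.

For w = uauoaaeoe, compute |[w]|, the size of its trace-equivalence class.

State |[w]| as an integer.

piece 0:u — minimal
piece 1:a — minimal
piece 2:u rests on {0:u}
piece 3:o — minimal
piece 4:a rests on {1:a}
piece 5:a rests on {4:a}
piece 6:e rests on {5:a}
piece 7:o rests on {3:o}
piece 8:e rests on {6:e}
minimal pieces: {0:u, 1:a, 3:o}
ways to finish when only these pieces remain (= sum over removing one remaining piece with nothing left below it):
  1 left: {2}→1  {7}→1  {8}→1
  2 left: {0,2}→1  {2,7}→2  {2,8}→2  {3,7}→1  {6,8}→1  {7,8}→2
  3 left: {0,2,7}→3  {0,2,8}→3  {2,3,7}→3  {2,6,8}→3  {2,7,8}→6  {3,7,8}→3  {5,6,8}→1  {6,7,8}→3
  4 left: {0,2,3,7}→6  {0,2,6,8}→6  {0,2,7,8}→12  {2,3,7,8}→12  {2,5,6,8}→4  {2,6,7,8}→12  {3,6,7,8}→6  {4,5,6,8}→1  {5,6,7,8}→4
  5 left: {0,2,3,7,8}→30  {0,2,5,6,8}→10  {0,2,6,7,8}→30  {1,4,5,6,8}→1  {2,3,6,7,8}→30  {2,4,5,6,8}→5  {2,5,6,7,8}→20  {3,5,6,7,8}→10  {4,5,6,7,8}→5
  6 left: {0,2,3,6,7,8}→90  {0,2,4,5,6,8}→15  {0,2,5,6,7,8}→60  {1,2,4,5,6,8}→6  {1,4,5,6,7,8}→6  {2,3,5,6,7,8}→60  {2,4,5,6,7,8}→30  {3,4,5,6,7,8}→15
  7 left: {0,1,2,4,5,6,8}→21  {0,2,3,5,6,7,8}→210  {0,2,4,5,6,7,8}→105  {1,2,4,5,6,7,8}→42  {1,3,4,5,6,7,8}→21  {2,3,4,5,6,7,8}→105
  placing 0:u first → 168 extensions
  placing 1:a first → 420 extensions
  placing 3:o first → 168 extensions
total linear extensions = 756

756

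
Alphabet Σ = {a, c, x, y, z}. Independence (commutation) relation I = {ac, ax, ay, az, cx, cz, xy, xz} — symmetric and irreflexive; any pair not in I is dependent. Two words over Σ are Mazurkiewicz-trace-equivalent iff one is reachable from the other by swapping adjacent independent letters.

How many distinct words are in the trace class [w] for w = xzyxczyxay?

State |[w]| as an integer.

1680

piece 0:x — minimal
piece 1:z — minimal
piece 2:y rests on {1:z}
piece 3:x rests on {0:x}
piece 4:c rests on {2:y}
piece 5:z rests on {2:y}
piece 6:y rests on {4:c, 5:z}
piece 7:x rests on {3:x}
piece 8:a — minimal
piece 9:y rests on {6:y}
minimal pieces: {0:x, 1:z, 8:a}
ways to finish when only these pieces remain (= sum over removing one remaining piece with nothing left below it):
  1 left: {7}→1  {8}→1  {9}→1
  2 left: {3,7}→1  {6,9}→1  {7,8}→2  {7,9}→2  {8,9}→2
  3 left: {0,3,7}→1  {3,7,8}→3  {3,7,9}→3  {4,6,9}→1  {5,6,9}→1  {6,7,9}→3  {6,8,9}→3  {7,8,9}→6
  4 left: {0,3,7,8}→4  {0,3,7,9}→4  {3,6,7,9}→6  {3,7,8,9}→12  {4,5,6,9}→2  {4,6,7,9}→4  {4,6,8,9}→4  {5,6,7,9}→4  {5,6,8,9}→4  {6,7,8,9}→12
  5 left: {0,3,6,7,9}→10  {0,3,7,8,9}→20  {2,4,5,6,9}→2  {3,4,6,7,9}→10  {3,5,6,7,9}→10  {3,6,7,8,9}→30  {4,5,6,7,9}→10  {4,5,6,8,9}→10  {4,6,7,8,9}→20  {5,6,7,8,9}→20
  6 left: {0,3,4,6,7,9}→20  {0,3,5,6,7,9}→20  {0,3,6,7,8,9}→60  {1,2,4,5,6,9}→2  {2,4,5,6,7,9}→12  {2,4,5,6,8,9}→12  {3,4,5,6,7,9}→30  {3,4,6,7,8,9}→60  {3,5,6,7,8,9}→60  {4,5,6,7,8,9}→60
  7 left: {0,3,4,5,6,7,9}→70  {0,3,4,6,7,8,9}→140  {0,3,5,6,7,8,9}→140  {1,2,4,5,6,7,9}→14  {1,2,4,5,6,8,9}→14  {2,3,4,5,6,7,9}→42  {2,4,5,6,7,8,9}→84  {3,4,5,6,7,8,9}→210
  8 left: {0,2,3,4,5,6,7,9}→112  {0,3,4,5,6,7,8,9}→560  {1,2,3,4,5,6,7,9}→56  {1,2,4,5,6,7,8,9}→112  {2,3,4,5,6,7,8,9}→336
  placing 0:x first → 504 extensions
  placing 1:z first → 1008 extensions
  placing 8:a first → 168 extensions
total linear extensions = 1680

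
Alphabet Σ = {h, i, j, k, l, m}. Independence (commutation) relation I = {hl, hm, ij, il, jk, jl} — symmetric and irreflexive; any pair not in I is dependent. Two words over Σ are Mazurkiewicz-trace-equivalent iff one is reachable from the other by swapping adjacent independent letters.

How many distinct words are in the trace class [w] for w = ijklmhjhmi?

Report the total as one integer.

piece 0:i — minimal
piece 1:j — minimal
piece 2:k rests on {0:i}
piece 3:l rests on {2:k}
piece 4:m rests on {1:j, 3:l}
piece 5:h rests on {1:j, 2:k}
piece 6:j rests on {4:m, 5:h}
piece 7:h rests on {6:j}
piece 8:m rests on {6:j}
piece 9:i rests on {7:h, 8:m}
minimal pieces: {0:i, 1:j}
ways to finish when only these pieces remain (= sum over removing one remaining piece with nothing left below it):
  1 left: {9}→1
  2 left: {7,9}→1  {8,9}→1
  3 left: {7,8,9}→2
  4 left: {6,7,8,9}→2
  5 left: {4,6,7,8,9}→2  {5,6,7,8,9}→2
  6 left: {3,4,6,7,8,9}→2  {4,5,6,7,8,9}→4
  7 left: {1,4,5,6,7,8,9}→4  {3,4,5,6,7,8,9}→6
  8 left: {1,3,4,5,6,7,8,9}→10  {2,3,4,5,6,7,8,9}→6
  placing 0:i first → 16 extensions
  placing 1:j first → 6 extensions
total linear extensions = 22

22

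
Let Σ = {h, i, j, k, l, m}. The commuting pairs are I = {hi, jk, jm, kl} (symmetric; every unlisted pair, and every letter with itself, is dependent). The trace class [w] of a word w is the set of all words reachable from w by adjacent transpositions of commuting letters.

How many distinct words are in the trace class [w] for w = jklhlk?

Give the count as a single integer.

6

0(j) covers ∅
1(k) covers ∅
2(l) covers 0:j
3(h) covers 1:k, 2:l
4(l) covers 3:h
5(k) covers 3:h
floor of heap: 0:j, 1:k
completions by unplaced set U, small U first (add the entries for U minus each lowest piece of U):
  |U|=1: {4}:1  {5}:1
  |U|=2: {4,5}:2
  |U|=3: {3,4,5}:2
  |U|=4: {1,3,4,5}:2  {2,3,4,5}:2
  start at 0(j): 4
  start at 1(k): 2
sum over floor = 6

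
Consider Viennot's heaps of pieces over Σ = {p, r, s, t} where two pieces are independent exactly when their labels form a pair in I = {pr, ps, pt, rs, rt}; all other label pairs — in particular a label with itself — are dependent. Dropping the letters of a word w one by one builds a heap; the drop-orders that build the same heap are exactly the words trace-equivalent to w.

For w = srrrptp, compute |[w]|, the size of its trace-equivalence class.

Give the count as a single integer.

210

0(s) covers ∅
1(r) covers ∅
2(r) covers 1:r
3(r) covers 2:r
4(p) covers ∅
5(t) covers 0:s
6(p) covers 4:p
floor of heap: 0:s, 1:r, 4:p
completions by unplaced set U, small U first (add the entries for U minus each lowest piece of U):
  |U|=1: {3}:1  {5}:1  {6}:1
  |U|=2: {0,5}:1  {2,3}:1  {3,5}:2  {3,6}:2  {4,6}:1  {5,6}:2
  |U|=3: {0,3,5}:3  {0,5,6}:3  {1,2,3}:1  {2,3,5}:3  {2,3,6}:3  {3,4,6}:3  {3,5,6}:6  {4,5,6}:3
  |U|=4: {0,2,3,5}:6  {0,3,5,6}:12  {0,4,5,6}:6  {1,2,3,5}:4  {1,2,3,6}:4  {2,3,4,6}:6  {2,3,5,6}:12  {3,4,5,6}:12
  |U|=5: {0,1,2,3,5}:10  {0,2,3,5,6}:30  {0,3,4,5,6}:30  {1,2,3,4,6}:10  {1,2,3,5,6}:20  {2,3,4,5,6}:30
  start at 0(s): 60
  start at 1(r): 90
  start at 4(p): 60
sum over floor = 210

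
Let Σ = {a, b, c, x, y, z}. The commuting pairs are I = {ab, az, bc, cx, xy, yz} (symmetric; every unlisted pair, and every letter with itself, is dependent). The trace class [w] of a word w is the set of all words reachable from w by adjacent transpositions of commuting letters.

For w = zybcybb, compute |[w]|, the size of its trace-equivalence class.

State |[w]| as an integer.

0(z) covers ∅
1(y) covers ∅
2(b) covers 0:z, 1:y
3(c) covers 0:z, 1:y
4(y) covers 2:b, 3:c
5(b) covers 4:y
6(b) covers 5:b
floor of heap: 0:z, 1:y
completions by unplaced set U, small U first (add the entries for U minus each lowest piece of U):
  |U|=1: {6}:1
  |U|=2: {5,6}:1
  |U|=3: {4,5,6}:1
  |U|=4: {2,4,5,6}:1  {3,4,5,6}:1
  |U|=5: {2,3,4,5,6}:2
  start at 0(z): 2
  start at 1(y): 2
sum over floor = 4

4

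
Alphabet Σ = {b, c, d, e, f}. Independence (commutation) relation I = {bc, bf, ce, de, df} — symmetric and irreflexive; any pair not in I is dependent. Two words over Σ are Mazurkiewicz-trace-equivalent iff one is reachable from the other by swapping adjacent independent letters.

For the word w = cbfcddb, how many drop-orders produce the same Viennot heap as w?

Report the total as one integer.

4

piece 0:c — minimal
piece 1:b — minimal
piece 2:f rests on {0:c}
piece 3:c rests on {2:f}
piece 4:d rests on {1:b, 3:c}
piece 5:d rests on {4:d}
piece 6:b rests on {5:d}
minimal pieces: {0:c, 1:b}
ways to finish when only these pieces remain (= sum over removing one remaining piece with nothing left below it):
  1 left: {6}→1
  2 left: {5,6}→1
  3 left: {4,5,6}→1
  4 left: {1,4,5,6}→1  {3,4,5,6}→1
  5 left: {1,3,4,5,6}→2  {2,3,4,5,6}→1
  placing 0:c first → 3 extensions
  placing 1:b first → 1 extensions
total linear extensions = 4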